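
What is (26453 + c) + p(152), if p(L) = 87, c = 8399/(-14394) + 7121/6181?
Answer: 2361296179015/88969314 ≈ 26541.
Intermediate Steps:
c = 50585455/88969314 (c = 8399*(-1/14394) + 7121*(1/6181) = -8399/14394 + 7121/6181 = 50585455/88969314 ≈ 0.56857)
(26453 + c) + p(152) = (26453 + 50585455/88969314) + 87 = 2353555848697/88969314 + 87 = 2361296179015/88969314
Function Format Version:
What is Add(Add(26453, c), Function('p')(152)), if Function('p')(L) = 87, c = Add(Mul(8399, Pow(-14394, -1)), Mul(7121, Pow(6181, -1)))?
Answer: Rational(2361296179015, 88969314) ≈ 26541.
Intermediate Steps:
c = Rational(50585455, 88969314) (c = Add(Mul(8399, Rational(-1, 14394)), Mul(7121, Rational(1, 6181))) = Add(Rational(-8399, 14394), Rational(7121, 6181)) = Rational(50585455, 88969314) ≈ 0.56857)
Add(Add(26453, c), Function('p')(152)) = Add(Add(26453, Rational(50585455, 88969314)), 87) = Add(Rational(2353555848697, 88969314), 87) = Rational(2361296179015, 88969314)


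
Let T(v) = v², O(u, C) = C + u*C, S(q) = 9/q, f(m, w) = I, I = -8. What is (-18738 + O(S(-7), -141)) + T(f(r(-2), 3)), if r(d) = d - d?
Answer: -130436/7 ≈ -18634.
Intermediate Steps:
r(d) = 0
f(m, w) = -8
O(u, C) = C + C*u
(-18738 + O(S(-7), -141)) + T(f(r(-2), 3)) = (-18738 - 141*(1 + 9/(-7))) + (-8)² = (-18738 - 141*(1 + 9*(-⅐))) + 64 = (-18738 - 141*(1 - 9/7)) + 64 = (-18738 - 141*(-2/7)) + 64 = (-18738 + 282/7) + 64 = -130884/7 + 64 = -130436/7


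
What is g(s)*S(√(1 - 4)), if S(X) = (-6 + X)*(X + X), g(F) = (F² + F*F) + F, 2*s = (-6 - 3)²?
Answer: -19926 - 39852*I*√3 ≈ -19926.0 - 69026.0*I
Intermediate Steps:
s = 81/2 (s = (-6 - 3)²/2 = (½)*(-9)² = (½)*81 = 81/2 ≈ 40.500)
g(F) = F + 2*F² (g(F) = (F² + F²) + F = 2*F² + F = F + 2*F²)
S(X) = 2*X*(-6 + X) (S(X) = (-6 + X)*(2*X) = 2*X*(-6 + X))
g(s)*S(√(1 - 4)) = (81*(1 + 2*(81/2))/2)*(2*√(1 - 4)*(-6 + √(1 - 4))) = (81*(1 + 81)/2)*(2*√(-3)*(-6 + √(-3))) = ((81/2)*82)*(2*(I*√3)*(-6 + I*√3)) = 3321*(2*I*√3*(-6 + I*√3)) = 6642*I*√3*(-6 + I*√3)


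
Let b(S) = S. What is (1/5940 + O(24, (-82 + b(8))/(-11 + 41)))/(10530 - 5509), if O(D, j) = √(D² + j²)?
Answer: 1/29824740 + √130969/75315 ≈ 0.0048051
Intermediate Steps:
(1/5940 + O(24, (-82 + b(8))/(-11 + 41)))/(10530 - 5509) = (1/5940 + √(24² + ((-82 + 8)/(-11 + 41))²))/(10530 - 5509) = (1/5940 + √(576 + (-74/30)²))/5021 = (1/5940 + √(576 + (-74*1/30)²))*(1/5021) = (1/5940 + √(576 + (-37/15)²))*(1/5021) = (1/5940 + √(576 + 1369/225))*(1/5021) = (1/5940 + √(130969/225))*(1/5021) = (1/5940 + √130969/15)*(1/5021) = 1/29824740 + √130969/75315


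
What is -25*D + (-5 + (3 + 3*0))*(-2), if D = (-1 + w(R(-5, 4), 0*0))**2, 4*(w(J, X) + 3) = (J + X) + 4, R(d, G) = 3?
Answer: -1961/16 ≈ -122.56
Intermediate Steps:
w(J, X) = -2 + J/4 + X/4 (w(J, X) = -3 + ((J + X) + 4)/4 = -3 + (4 + J + X)/4 = -3 + (1 + J/4 + X/4) = -2 + J/4 + X/4)
D = 81/16 (D = (-1 + (-2 + (1/4)*3 + (0*0)/4))**2 = (-1 + (-2 + 3/4 + (1/4)*0))**2 = (-1 + (-2 + 3/4 + 0))**2 = (-1 - 5/4)**2 = (-9/4)**2 = 81/16 ≈ 5.0625)
-25*D + (-5 + (3 + 3*0))*(-2) = -25*81/16 + (-5 + (3 + 3*0))*(-2) = -2025/16 + (-5 + (3 + 0))*(-2) = -2025/16 + (-5 + 3)*(-2) = -2025/16 - 2*(-2) = -2025/16 + 4 = -1961/16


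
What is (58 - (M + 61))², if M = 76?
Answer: 6241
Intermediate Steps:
(58 - (M + 61))² = (58 - (76 + 61))² = (58 - 1*137)² = (58 - 137)² = (-79)² = 6241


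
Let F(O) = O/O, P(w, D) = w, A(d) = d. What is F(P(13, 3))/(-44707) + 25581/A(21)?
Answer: 381216582/312949 ≈ 1218.1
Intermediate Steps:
F(O) = 1
F(P(13, 3))/(-44707) + 25581/A(21) = 1/(-44707) + 25581/21 = 1*(-1/44707) + 25581*(1/21) = -1/44707 + 8527/7 = 381216582/312949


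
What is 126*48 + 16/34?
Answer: 102824/17 ≈ 6048.5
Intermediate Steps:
126*48 + 16/34 = 6048 + 16*(1/34) = 6048 + 8/17 = 102824/17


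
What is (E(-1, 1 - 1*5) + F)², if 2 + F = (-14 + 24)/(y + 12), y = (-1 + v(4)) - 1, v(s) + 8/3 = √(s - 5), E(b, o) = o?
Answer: 5272704/243049 + 413640*I/243049 ≈ 21.694 + 1.7019*I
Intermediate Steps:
v(s) = -8/3 + √(-5 + s) (v(s) = -8/3 + √(s - 5) = -8/3 + √(-5 + s))
y = -14/3 + I (y = (-1 + (-8/3 + √(-5 + 4))) - 1 = (-1 + (-8/3 + √(-1))) - 1 = (-1 + (-8/3 + I)) - 1 = (-11/3 + I) - 1 = -14/3 + I ≈ -4.6667 + 1.0*I)
F = -2 + 90*(22/3 - I)/493 (F = -2 + (-14 + 24)/((-14/3 + I) + 12) = -2 + 10/(22/3 + I) = -2 + 10*(9*(22/3 - I)/493) = -2 + 90*(22/3 - I)/493 ≈ -0.66126 - 0.18256*I)
(E(-1, 1 - 1*5) + F)² = ((1 - 1*5) + (-326/493 - 90*I/493))² = ((1 - 5) + (-326/493 - 90*I/493))² = (-4 + (-326/493 - 90*I/493))² = (-2298/493 - 90*I/493)²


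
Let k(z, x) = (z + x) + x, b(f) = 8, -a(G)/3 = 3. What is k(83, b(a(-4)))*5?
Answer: 495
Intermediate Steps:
a(G) = -9 (a(G) = -3*3 = -9)
k(z, x) = z + 2*x (k(z, x) = (x + z) + x = z + 2*x)
k(83, b(a(-4)))*5 = (83 + 2*8)*5 = (83 + 16)*5 = 99*5 = 495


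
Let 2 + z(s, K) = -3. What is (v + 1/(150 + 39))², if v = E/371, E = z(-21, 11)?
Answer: 6724/100340289 ≈ 6.7012e-5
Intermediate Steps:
z(s, K) = -5 (z(s, K) = -2 - 3 = -5)
E = -5
v = -5/371 ≈ -0.013477
(v + 1/(150 + 39))² = (-5/371 + 1/(150 + 39))² = (-5/371 + 1/189)² = (-82/10017)² = 6724/100340289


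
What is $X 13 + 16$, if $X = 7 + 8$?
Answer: $211$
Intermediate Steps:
$X = 15$
$X 13 + 16 = 15 \cdot 13 + 16 = 195 + 16 = 211$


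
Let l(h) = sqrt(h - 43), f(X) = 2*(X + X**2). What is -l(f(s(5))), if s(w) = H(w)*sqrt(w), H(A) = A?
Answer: -sqrt(207 + 10*sqrt(5)) ≈ -15.145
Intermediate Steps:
s(w) = w**(3/2) (s(w) = w*sqrt(w) = w**(3/2))
f(X) = 2*X + 2*X**2
l(h) = sqrt(-43 + h)
-l(f(s(5))) = -sqrt(-43 + 2*5**(3/2)*(1 + 5**(3/2))) = -sqrt(-43 + 2*(5*sqrt(5))*(1 + 5*sqrt(5))) = -sqrt(-43 + 10*sqrt(5)*(1 + 5*sqrt(5)))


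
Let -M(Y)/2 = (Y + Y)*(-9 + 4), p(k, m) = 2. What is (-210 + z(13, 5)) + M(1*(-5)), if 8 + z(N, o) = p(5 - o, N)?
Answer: -316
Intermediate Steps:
M(Y) = 20*Y (M(Y) = -2*(Y + Y)*(-9 + 4) = -2*2*Y*(-5) = -(-20)*Y = 20*Y)
z(N, o) = -6 (z(N, o) = -8 + 2 = -6)
(-210 + z(13, 5)) + M(1*(-5)) = (-210 - 6) + 20*(1*(-5)) = -216 + 20*(-5) = -216 - 100 = -316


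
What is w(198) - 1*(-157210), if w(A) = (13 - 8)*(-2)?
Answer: 157200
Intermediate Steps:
w(A) = -10 (w(A) = 5*(-2) = -10)
w(198) - 1*(-157210) = -10 - 1*(-157210) = -10 + 157210 = 157200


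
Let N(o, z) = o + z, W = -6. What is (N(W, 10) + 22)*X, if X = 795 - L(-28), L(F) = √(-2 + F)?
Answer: 20670 - 26*I*√30 ≈ 20670.0 - 142.41*I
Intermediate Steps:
X = 795 - I*√30 (X = 795 - √(-2 - 28) = 795 - √(-30) = 795 - I*√30 ≈ 795.0 - 5.4772*I)
(N(W, 10) + 22)*X = ((-6 + 10) + 22)*(795 - I*√30) = (4 + 22)*(795 - I*√30) = 26*(795 - I*√30) = 20670 - 26*I*√30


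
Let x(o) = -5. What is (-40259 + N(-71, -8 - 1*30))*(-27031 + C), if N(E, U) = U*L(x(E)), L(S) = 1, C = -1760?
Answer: 1160190927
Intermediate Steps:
N(E, U) = U (N(E, U) = U*1 = U)
(-40259 + N(-71, -8 - 1*30))*(-27031 + C) = (-40259 + (-8 - 1*30))*(-27031 - 1760) = (-40259 + (-8 - 30))*(-28791) = (-40259 - 38)*(-28791) = -40297*(-28791) = 1160190927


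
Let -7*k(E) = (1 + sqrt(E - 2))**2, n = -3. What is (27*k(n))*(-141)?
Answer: -15228/7 + 7614*I*sqrt(5)/7 ≈ -2175.4 + 2432.2*I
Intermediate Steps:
k(E) = -(1 + sqrt(-2 + E))**2/7 (k(E) = -(1 + sqrt(E - 2))**2/7 = -(1 + sqrt(-2 + E))**2/7)
(27*k(n))*(-141) = (27*(-(1 + sqrt(-2 - 3))**2/7))*(-141) = (27*(-(1 + sqrt(-5))**2/7))*(-141) = (27*(-(1 + I*sqrt(5))**2/7))*(-141) = -27*(1 + I*sqrt(5))**2/7*(-141) = 3807*(1 + I*sqrt(5))**2/7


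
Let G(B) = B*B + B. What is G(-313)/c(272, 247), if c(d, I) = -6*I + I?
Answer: -7512/95 ≈ -79.074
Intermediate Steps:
c(d, I) = -5*I
G(B) = B + B² (G(B) = B² + B = B + B²)
G(-313)/c(272, 247) = (-313*(1 - 313))/((-5*247)) = -313*(-312)/(-1235) = 97656*(-1/1235) = -7512/95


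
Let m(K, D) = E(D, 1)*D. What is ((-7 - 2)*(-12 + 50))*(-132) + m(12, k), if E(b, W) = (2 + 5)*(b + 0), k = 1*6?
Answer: 45396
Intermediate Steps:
k = 6
E(b, W) = 7*b
m(K, D) = 7*D² (m(K, D) = (7*D)*D = 7*D²)
((-7 - 2)*(-12 + 50))*(-132) + m(12, k) = ((-7 - 2)*(-12 + 50))*(-132) + 7*6² = -9*38*(-132) + 7*36 = -342*(-132) + 252 = 45144 + 252 = 45396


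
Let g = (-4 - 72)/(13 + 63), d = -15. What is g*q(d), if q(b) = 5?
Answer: -5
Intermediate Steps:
g = -1 (g = -76/76 = -76*1/76 = -1)
g*q(d) = -1*5 = -5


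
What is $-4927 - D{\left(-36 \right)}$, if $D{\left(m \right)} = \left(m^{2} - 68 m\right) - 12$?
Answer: $-8659$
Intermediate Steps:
$D{\left(m \right)} = -12 + m^{2} - 68 m$
$-4927 - D{\left(-36 \right)} = -4927 - \left(-12 + \left(-36\right)^{2} - -2448\right) = -4927 - \left(-12 + 1296 + 2448\right) = -4927 - 3732 = -8659$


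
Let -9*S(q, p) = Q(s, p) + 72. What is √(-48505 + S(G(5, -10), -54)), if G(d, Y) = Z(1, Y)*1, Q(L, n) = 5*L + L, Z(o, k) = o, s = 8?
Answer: I*√436665/3 ≈ 220.27*I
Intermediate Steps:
Q(L, n) = 6*L
G(d, Y) = 1 (G(d, Y) = 1*1 = 1)
S(q, p) = -40/3 (S(q, p) = -(6*8 + 72)/9 = -(48 + 72)/9 = -⅑*120 = -40/3)
√(-48505 + S(G(5, -10), -54)) = √(-48505 - 40/3) = √(-145555/3) = I*√436665/3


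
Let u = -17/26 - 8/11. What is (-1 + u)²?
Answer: 463761/81796 ≈ 5.6697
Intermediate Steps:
u = -395/286 (u = -17*1/26 - 8*1/11 = -17/26 - 8/11 = -395/286 ≈ -1.3811)
(-1 + u)² = (-1 - 395/286)² = (-681/286)² = 463761/81796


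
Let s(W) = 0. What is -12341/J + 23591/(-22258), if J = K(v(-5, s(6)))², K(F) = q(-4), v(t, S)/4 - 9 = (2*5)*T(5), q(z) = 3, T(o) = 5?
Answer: -8867687/6462 ≈ -1372.3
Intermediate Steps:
v(t, S) = 236 (v(t, S) = 36 + 4*((2*5)*5) = 36 + 4*(10*5) = 36 + 4*50 = 36 + 200 = 236)
K(F) = 3
J = 9 (J = 3² = 9)
-12341/J + 23591/(-22258) = -12341/9 + 23591/(-22258) = -12341*⅑ + 23591*(-1/22258) = -12341/9 - 761/718 = -8867687/6462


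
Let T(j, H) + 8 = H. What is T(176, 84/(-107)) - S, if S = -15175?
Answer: 1622785/107 ≈ 15166.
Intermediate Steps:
T(j, H) = -8 + H
T(176, 84/(-107)) - S = (-8 + 84/(-107)) - 1*(-15175) = (-8 + 84*(-1/107)) + 15175 = (-8 - 84/107) + 15175 = -940/107 + 15175 = 1622785/107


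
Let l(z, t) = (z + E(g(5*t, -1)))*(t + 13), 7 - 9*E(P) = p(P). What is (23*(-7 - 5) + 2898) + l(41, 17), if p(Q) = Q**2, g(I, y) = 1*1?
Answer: 3872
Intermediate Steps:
g(I, y) = 1
E(P) = 7/9 - P**2/9
l(z, t) = (13 + t)*(2/3 + z) (l(z, t) = (z + (7/9 - 1/9*1**2))*(t + 13) = (z + (7/9 - 1/9*1))*(13 + t) = (z + (7/9 - 1/9))*(13 + t) = (z + 2/3)*(13 + t) = (2/3 + z)*(13 + t) = (13 + t)*(2/3 + z))
(23*(-7 - 5) + 2898) + l(41, 17) = (23*(-7 - 5) + 2898) + (26/3 + 13*41 + (2/3)*17 + 17*41) = (23*(-12) + 2898) + (26/3 + 533 + 34/3 + 697) = (-276 + 2898) + 1250 = 2622 + 1250 = 3872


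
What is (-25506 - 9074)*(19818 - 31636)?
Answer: 408666440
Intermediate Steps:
(-25506 - 9074)*(19818 - 31636) = -34580*(-11818) = 408666440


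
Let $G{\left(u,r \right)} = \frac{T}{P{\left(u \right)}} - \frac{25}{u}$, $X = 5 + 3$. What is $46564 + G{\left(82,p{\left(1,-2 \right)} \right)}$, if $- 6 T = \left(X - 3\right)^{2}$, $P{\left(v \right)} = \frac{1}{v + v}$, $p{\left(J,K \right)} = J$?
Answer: $\frac{11286569}{246} \approx 45880.0$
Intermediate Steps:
$X = 8$
$P{\left(v \right)} = \frac{1}{2 v}$
$T = - \frac{25}{6}$ ($T = - \frac{\left(8 - 3\right)^{2}}{6} = - \frac{5^{2}}{6} = \left(- \frac{1}{6}\right) 25 = - \frac{25}{6} \approx -4.1667$)
$G{\left(u,r \right)} = - \frac{25}{u} - \frac{25 u}{3}$ ($G{\left(u,r \right)} = - \frac{25}{6 \frac{1}{2 u}} - \frac{25}{u} = - \frac{25 \cdot 2 u}{6} - \frac{25}{u} = - \frac{25 u}{3} - \frac{25}{u} = - \frac{25}{u} - \frac{25 u}{3}$)
$46564 + G{\left(82,p{\left(1,-2 \right)} \right)} = 46564 - \left(\frac{2050}{3} + \frac{25}{82}\right) = 46564 - \frac{168175}{246} = \frac{11286569}{246}$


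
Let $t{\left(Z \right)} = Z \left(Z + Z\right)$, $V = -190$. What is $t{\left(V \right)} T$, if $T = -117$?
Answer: $-8447400$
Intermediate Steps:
$t{\left(Z \right)} = 2 Z^{2}$ ($t{\left(Z \right)} = Z 2 Z = 2 Z^{2}$)
$t{\left(V \right)} T = 2 \left(-190\right)^{2} \left(-117\right) = 2 \cdot 36100 \left(-117\right) = 72200 \left(-117\right) = -8447400$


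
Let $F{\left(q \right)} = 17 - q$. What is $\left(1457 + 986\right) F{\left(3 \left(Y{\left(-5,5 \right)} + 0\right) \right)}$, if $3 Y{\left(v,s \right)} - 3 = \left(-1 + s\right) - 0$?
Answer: $24430$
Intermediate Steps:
$Y{\left(v,s \right)} = \frac{2}{3} + \frac{s}{3}$ ($Y{\left(v,s \right)} = 1 + \frac{\left(-1 + s\right) - 0}{3} = 1 + \frac{\left(-1 + s\right) + 0}{3} = 1 + \frac{-1 + s}{3} = 1 + \left(- \frac{1}{3} + \frac{s}{3}\right) = \frac{2}{3} + \frac{s}{3}$)
$\left(1457 + 986\right) F{\left(3 \left(Y{\left(-5,5 \right)} + 0\right) \right)} = \left(1457 + 986\right) \left(17 - 3 \left(\left(\frac{2}{3} + \frac{1}{3} \cdot 5\right) + 0\right)\right) = 2443 \left(17 - 3 \left(\left(\frac{2}{3} + \frac{5}{3}\right) + 0\right)\right) = 2443 \left(17 - 3 \left(\frac{7}{3} + 0\right)\right) = 2443 \left(17 - 3 \cdot \frac{7}{3}\right) = 2443 \left(17 - 7\right) = 2443 \cdot 10 = 24430$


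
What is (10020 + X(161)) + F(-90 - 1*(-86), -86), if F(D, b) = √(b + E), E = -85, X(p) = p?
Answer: 10181 + 3*I*√19 ≈ 10181.0 + 13.077*I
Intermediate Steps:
F(D, b) = √(-85 + b) (F(D, b) = √(b - 85) = √(-85 + b))
(10020 + X(161)) + F(-90 - 1*(-86), -86) = (10020 + 161) + √(-85 - 86) = 10181 + √(-171) = 10181 + 3*I*√19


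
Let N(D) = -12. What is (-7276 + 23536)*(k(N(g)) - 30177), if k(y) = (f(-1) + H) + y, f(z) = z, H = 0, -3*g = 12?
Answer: -490889400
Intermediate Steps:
g = -4 (g = -⅓*12 = -4)
k(y) = -1 + y (k(y) = (-1 + 0) + y = -1 + y)
(-7276 + 23536)*(k(N(g)) - 30177) = (-7276 + 23536)*((-1 - 12) - 30177) = 16260*(-13 - 30177) = 16260*(-30190) = -490889400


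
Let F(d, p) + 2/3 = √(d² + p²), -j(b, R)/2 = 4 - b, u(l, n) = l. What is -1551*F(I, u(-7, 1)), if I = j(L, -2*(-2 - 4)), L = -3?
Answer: 1034 - 10857*√5 ≈ -23243.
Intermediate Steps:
j(b, R) = -8 + 2*b (j(b, R) = -2*(4 - b) = -8 + 2*b)
I = -14 (I = -8 + 2*(-3) = -8 - 6 = -14)
F(d, p) = -⅔ + √(d² + p²)
-1551*F(I, u(-7, 1)) = -1551*(-⅔ + √((-14)² + (-7)²)) = -1551*(-⅔ + √(196 + 49)) = -1551*(-⅔ + √245) = -1551*(-⅔ + 7*√5) = 1034 - 10857*√5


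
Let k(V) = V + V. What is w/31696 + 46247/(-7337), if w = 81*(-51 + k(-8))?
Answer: -1505662811/232553552 ≈ -6.4745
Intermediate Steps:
k(V) = 2*V
w = -5427 (w = 81*(-51 + 2*(-8)) = 81*(-51 - 16) = 81*(-67) = -5427)
w/31696 + 46247/(-7337) = -5427/31696 + 46247/(-7337) = -5427*1/31696 + 46247*(-1/7337) = -5427/31696 - 46247/7337 = -1505662811/232553552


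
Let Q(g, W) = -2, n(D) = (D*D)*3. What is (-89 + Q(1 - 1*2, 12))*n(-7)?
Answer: -13377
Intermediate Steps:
n(D) = 3*D**2 (n(D) = D**2*3 = 3*D**2)
(-89 + Q(1 - 1*2, 12))*n(-7) = (-89 - 2)*(3*(-7)**2) = -273*49 = -91*147 = -13377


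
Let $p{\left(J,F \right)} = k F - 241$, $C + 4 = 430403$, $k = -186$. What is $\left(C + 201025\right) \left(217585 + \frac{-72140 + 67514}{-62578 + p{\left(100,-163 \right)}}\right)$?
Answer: $\frac{4465263018158464}{32501} \approx 1.3739 \cdot 10^{11}$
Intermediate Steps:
$C = 430399$ ($C = -4 + 430403 = 430399$)
$p{\left(J,F \right)} = -241 - 186 F$ ($p{\left(J,F \right)} = - 186 F - 241 = -241 - 186 F$)
$\left(C + 201025\right) \left(217585 + \frac{-72140 + 67514}{-62578 + p{\left(100,-163 \right)}}\right) = \left(430399 + 201025\right) \left(217585 + \frac{-72140 + 67514}{-62578 - -30077}\right) = 631424 \left(217585 - \frac{4626}{-62578 + \left(-241 + 30318\right)}\right) = 631424 \left(217585 - \frac{4626}{-62578 + 30077}\right) = 631424 \left(217585 - \frac{4626}{-32501}\right) = 631424 \left(217585 - - \frac{4626}{32501}\right) = 631424 \left(217585 + \frac{4626}{32501}\right) = 631424 \cdot \frac{7071734711}{32501} = \frac{4465263018158464}{32501}$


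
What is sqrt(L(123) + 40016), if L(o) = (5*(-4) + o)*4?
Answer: 6*sqrt(1123) ≈ 201.07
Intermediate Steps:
L(o) = -80 + 4*o (L(o) = (-20 + o)*4 = -80 + 4*o)
sqrt(L(123) + 40016) = sqrt((-80 + 4*123) + 40016) = sqrt((-80 + 492) + 40016) = sqrt(412 + 40016) = sqrt(40428) = 6*sqrt(1123)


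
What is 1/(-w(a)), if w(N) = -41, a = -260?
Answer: 1/41 ≈ 0.024390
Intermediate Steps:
1/(-w(a)) = 1/(-1*(-41)) = 1/41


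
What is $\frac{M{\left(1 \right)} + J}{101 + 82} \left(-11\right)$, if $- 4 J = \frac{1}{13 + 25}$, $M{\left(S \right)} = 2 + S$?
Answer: $- \frac{5005}{27816} \approx -0.17993$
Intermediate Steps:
$J = - \frac{1}{152}$ ($J = - \frac{1}{4 \left(13 + 25\right)} = - \frac{1}{4 \cdot 38} = \left(- \frac{1}{4}\right) \frac{1}{38} = - \frac{1}{152} \approx -0.0065789$)
$\frac{M{\left(1 \right)} + J}{101 + 82} \left(-11\right) = \frac{\left(2 + 1\right) - \frac{1}{152}}{101 + 82} \left(-11\right) = \frac{3 - \frac{1}{152}}{183} \left(-11\right) = \frac{1}{183} \cdot \frac{455}{152} \left(-11\right) = \frac{455}{27816} \left(-11\right) = - \frac{5005}{27816}$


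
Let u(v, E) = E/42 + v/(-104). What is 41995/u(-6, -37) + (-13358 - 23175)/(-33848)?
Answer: -1552187018753/30429352 ≈ -51010.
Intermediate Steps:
u(v, E) = -v/104 + E/42 (u(v, E) = E*(1/42) + v*(-1/104) = E/42 - v/104 = -v/104 + E/42)
41995/u(-6, -37) + (-13358 - 23175)/(-33848) = 41995/(-1/104*(-6) + (1/42)*(-37)) + (-13358 - 23175)/(-33848) = 41995/(3/52 - 37/42) - 36533*(-1/33848) = 41995/(-899/1092) + 36533/33848 = 41995*(-1092/899) + 36533/33848 = -45858540/899 + 36533/33848 = -1552187018753/30429352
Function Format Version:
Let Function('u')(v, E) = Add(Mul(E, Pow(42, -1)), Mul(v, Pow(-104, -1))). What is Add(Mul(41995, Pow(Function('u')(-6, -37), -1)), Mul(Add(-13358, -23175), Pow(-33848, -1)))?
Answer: Rational(-1552187018753, 30429352) ≈ -51010.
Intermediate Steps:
Function('u')(v, E) = Add(Mul(Rational(-1, 104), v), Mul(Rational(1, 42), E)) (Function('u')(v, E) = Add(Mul(E, Rational(1, 42)), Mul(v, Rational(-1, 104))) = Add(Mul(Rational(1, 42), E), Mul(Rational(-1, 104), v)) = Add(Mul(Rational(-1, 104), v), Mul(Rational(1, 42), E)))
Add(Mul(41995, Pow(Function('u')(-6, -37), -1)), Mul(Add(-13358, -23175), Pow(-33848, -1))) = Add(Mul(41995, Pow(Add(Mul(Rational(-1, 104), -6), Mul(Rational(1, 42), -37)), -1)), Mul(Add(-13358, -23175), Pow(-33848, -1))) = Add(Mul(41995, Pow(Add(Rational(3, 52), Rational(-37, 42)), -1)), Mul(-36533, Rational(-1, 33848))) = Add(Mul(41995, Pow(Rational(-899, 1092), -1)), Rational(36533, 33848)) = Add(Mul(41995, Rational(-1092, 899)), Rational(36533, 33848)) = Add(Rational(-45858540, 899), Rational(36533, 33848)) = Rational(-1552187018753, 30429352)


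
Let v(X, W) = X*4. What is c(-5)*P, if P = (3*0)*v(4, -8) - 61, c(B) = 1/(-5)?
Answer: 61/5 ≈ 12.200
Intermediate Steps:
v(X, W) = 4*X
c(B) = -1/5
P = -61 (P = (3*0)*(4*4) - 61 = 0*16 - 61 = 0 - 61 = -61)
c(-5)*P = -1/5*(-61) = 61/5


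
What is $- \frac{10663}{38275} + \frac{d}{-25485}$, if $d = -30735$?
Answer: $\frac{60309038}{65029225} \approx 0.92741$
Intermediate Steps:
$- \frac{10663}{38275} + \frac{d}{-25485} = - \frac{10663}{38275} - \frac{30735}{-25485} = \left(-10663\right) \frac{1}{38275} - - \frac{2049}{1699} = - \frac{10663}{38275} + \frac{2049}{1699} = \frac{60309038}{65029225}$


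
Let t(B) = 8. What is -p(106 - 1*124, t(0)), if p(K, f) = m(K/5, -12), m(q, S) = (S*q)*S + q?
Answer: 522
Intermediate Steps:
m(q, S) = q + q*S**2 (m(q, S) = q*S**2 + q = q + q*S**2)
p(K, f) = 29*K (p(K, f) = (K/5)*(1 + (-12)**2) = (K*(1/5))*(1 + 144) = (K/5)*145 = 29*K)
-p(106 - 1*124, t(0)) = -29*(106 - 1*124) = -29*(106 - 124) = -29*(-18) = -1*(-522) = 522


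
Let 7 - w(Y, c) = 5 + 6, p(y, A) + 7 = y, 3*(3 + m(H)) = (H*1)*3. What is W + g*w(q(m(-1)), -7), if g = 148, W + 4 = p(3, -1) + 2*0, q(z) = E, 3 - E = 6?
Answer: -600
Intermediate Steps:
m(H) = -3 + H (m(H) = -3 + ((H*1)*3)/3 = -3 + (H*3)/3 = -3 + (3*H)/3 = -3 + H)
p(y, A) = -7 + y
E = -3 (E = 3 - 1*6 = 3 - 6 = -3)
q(z) = -3
w(Y, c) = -4 (w(Y, c) = 7 - (5 + 6) = 7 - 1*11 = 7 - 11 = -4)
W = -8 (W = -4 + ((-7 + 3) + 2*0) = -4 + (-4 + 0) = -4 - 4 = -8)
W + g*w(q(m(-1)), -7) = -8 + 148*(-4) = -8 - 592 = -600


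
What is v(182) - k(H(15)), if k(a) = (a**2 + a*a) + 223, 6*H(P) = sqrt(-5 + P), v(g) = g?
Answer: -374/9 ≈ -41.556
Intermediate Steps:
H(P) = sqrt(-5 + P)/6
k(a) = 223 + 2*a**2 (k(a) = (a**2 + a**2) + 223 = 2*a**2 + 223 = 223 + 2*a**2)
v(182) - k(H(15)) = 182 - (223 + 2*(sqrt(-5 + 15)/6)**2) = 182 - (223 + 2*(sqrt(10)/6)**2) = 182 - (223 + 2*(5/18)) = 182 - (223 + 5/9) = 182 - 1*2012/9 = 182 - 2012/9 = -374/9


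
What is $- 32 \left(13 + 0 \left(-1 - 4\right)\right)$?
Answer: $-416$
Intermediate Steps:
$- 32 \left(13 + 0 \left(-1 - 4\right)\right) = - 32 \left(13 + 0 \left(-5\right)\right) = - 32 \left(13 + 0\right) = \left(-32\right) 13 = -416$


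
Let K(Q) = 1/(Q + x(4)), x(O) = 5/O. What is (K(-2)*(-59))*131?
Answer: 30916/3 ≈ 10305.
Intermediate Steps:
K(Q) = 1/(5/4 + Q) (K(Q) = 1/(Q + 5/4) = 1/(5/4 + Q))
(K(-2)*(-59))*131 = ((4/(5 + 4*(-2)))*(-59))*131 = ((4/(5 - 8))*(-59))*131 = ((4/(-3))*(-59))*131 = ((4*(-1/3))*(-59))*131 = -4/3*(-59)*131 = (236/3)*131 = 30916/3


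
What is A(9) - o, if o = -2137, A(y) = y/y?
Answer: 2138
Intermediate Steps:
A(y) = 1
A(9) - o = 1 - 1*(-2137) = 1 + 2137 = 2138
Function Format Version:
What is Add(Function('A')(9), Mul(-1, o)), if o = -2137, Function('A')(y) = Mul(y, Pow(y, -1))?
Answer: 2138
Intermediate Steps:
Function('A')(y) = 1
Add(Function('A')(9), Mul(-1, o)) = Add(1, Mul(-1, -2137)) = Add(1, 2137) = 2138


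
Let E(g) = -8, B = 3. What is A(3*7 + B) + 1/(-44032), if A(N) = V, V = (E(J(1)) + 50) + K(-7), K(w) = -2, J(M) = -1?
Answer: 1761279/44032 ≈ 40.000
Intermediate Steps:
V = 40 (V = (-8 + 50) - 2 = 42 - 2 = 40)
A(N) = 40
A(3*7 + B) + 1/(-44032) = 40 + 1/(-44032) = 40 - 1/44032 = 1761279/44032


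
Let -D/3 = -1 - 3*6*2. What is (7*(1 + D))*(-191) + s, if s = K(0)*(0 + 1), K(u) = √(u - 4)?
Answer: -149744 + 2*I ≈ -1.4974e+5 + 2.0*I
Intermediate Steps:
D = 111 (D = -3*(-1 - 3*6*2) = -3*(-1 - 18*2) = -3*(-1 - 36) = -3*(-37) = 111)
K(u) = √(-4 + u)
s = 2*I (s = √(-4 + 0)*(0 + 1) = √(-4)*1 = (2*I)*1 = 2*I ≈ 2.0*I)
(7*(1 + D))*(-191) + s = (7*(1 + 111))*(-191) + 2*I = (7*112)*(-191) + 2*I = 784*(-191) + 2*I = -149744 + 2*I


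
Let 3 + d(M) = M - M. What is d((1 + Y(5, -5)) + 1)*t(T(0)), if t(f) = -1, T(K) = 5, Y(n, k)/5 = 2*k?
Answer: 3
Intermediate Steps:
Y(n, k) = 10*k (Y(n, k) = 5*(2*k) = 10*k)
d(M) = -3 (d(M) = -3 + (M - M) = -3 + 0 = -3)
d((1 + Y(5, -5)) + 1)*t(T(0)) = -3*(-1) = 3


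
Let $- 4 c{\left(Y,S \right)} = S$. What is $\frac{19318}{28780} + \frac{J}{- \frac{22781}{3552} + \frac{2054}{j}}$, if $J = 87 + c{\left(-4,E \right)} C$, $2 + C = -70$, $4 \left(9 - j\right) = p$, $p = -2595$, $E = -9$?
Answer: $\frac{3460992265187}{147514667270} \approx 23.462$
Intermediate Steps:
$c{\left(Y,S \right)} = - \frac{S}{4}$
$j = \frac{2631}{4}$ ($j = 9 - - \frac{2595}{4} = 9 + \frac{2595}{4} = \frac{2631}{4} \approx 657.75$)
$C = -72$ ($C = -2 - 70 = -72$)
$J = -75$ ($J = 87 + \left(- \frac{1}{4}\right) \left(-9\right) \left(-72\right) = 87 + \frac{9}{4} \left(-72\right) = 87 - 162 = -75$)
$\frac{19318}{28780} + \frac{J}{- \frac{22781}{3552} + \frac{2054}{j}} = \frac{19318}{28780} - \frac{75}{- \frac{22781}{3552} + \frac{2054}{\frac{2631}{4}}} = 19318 \cdot \frac{1}{28780} - \frac{75}{\left(-22781\right) \frac{1}{3552} + 2054 \cdot \frac{4}{2631}} = \frac{9659}{14390} - \frac{75}{- \frac{22781}{3552} + \frac{8216}{2631}} = \frac{9659}{14390} - \frac{75}{- \frac{10251193}{3115104}} = \frac{9659}{14390} - - \frac{233632800}{10251193} = \frac{9659}{14390} + \frac{233632800}{10251193} = \frac{3460992265187}{147514667270}$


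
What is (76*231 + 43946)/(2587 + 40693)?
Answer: 30751/21640 ≈ 1.4210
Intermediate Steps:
(76*231 + 43946)/(2587 + 40693) = (17556 + 43946)/43280 = 61502*(1/43280) = 30751/21640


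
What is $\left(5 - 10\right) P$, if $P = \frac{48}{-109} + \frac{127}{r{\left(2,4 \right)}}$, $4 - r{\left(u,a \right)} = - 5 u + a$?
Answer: $- \frac{13363}{218} \approx -61.298$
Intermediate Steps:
$r{\left(u,a \right)} = 4 - a + 5 u$ ($r{\left(u,a \right)} = 4 - \left(- 5 u + a\right) = 4 - \left(a - 5 u\right) = 4 - a + 5 u$)
$P = \frac{13363}{1090}$ ($P = \frac{48}{-109} + \frac{127}{4 - 4 + 5 \cdot 2} = 48 \left(- \frac{1}{109}\right) + \frac{127}{4 - 4 + 10} = - \frac{48}{109} + \frac{127}{10} = \frac{13363}{1090} \approx 12.26$)
$\left(5 - 10\right) P = \left(5 - 10\right) \frac{13363}{1090} = \left(-5\right) \frac{13363}{1090} = - \frac{13363}{218}$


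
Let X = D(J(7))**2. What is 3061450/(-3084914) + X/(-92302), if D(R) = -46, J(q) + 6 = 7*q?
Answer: -10325201283/10169419001 ≈ -1.0153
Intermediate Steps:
J(q) = -6 + 7*q
X = 2116 (X = (-46)**2 = 2116)
3061450/(-3084914) + X/(-92302) = 3061450/(-3084914) + 2116/(-92302) = 3061450*(-1/3084914) + 2116*(-1/92302) = -218675/220351 - 1058/46151 = -10325201283/10169419001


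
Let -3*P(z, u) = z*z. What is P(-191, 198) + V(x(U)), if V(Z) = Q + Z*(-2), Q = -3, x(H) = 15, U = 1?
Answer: -36580/3 ≈ -12193.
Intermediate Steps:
P(z, u) = -z²/3 (P(z, u) = -z*z/3 = -z²/3)
V(Z) = -3 - 2*Z (V(Z) = -3 + Z*(-2) = -3 - 2*Z)
P(-191, 198) + V(x(U)) = -⅓*(-191)² + (-3 - 2*15) = -⅓*36481 + (-3 - 30) = -36481/3 - 33 = -36580/3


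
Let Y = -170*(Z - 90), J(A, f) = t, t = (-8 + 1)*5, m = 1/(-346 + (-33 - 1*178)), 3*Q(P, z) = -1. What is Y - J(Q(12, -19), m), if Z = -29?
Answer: 20265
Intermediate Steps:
Q(P, z) = -⅓ (Q(P, z) = (⅓)*(-1) = -⅓)
m = -1/557 (m = 1/(-346 + (-33 - 178)) = 1/(-346 - 211) = 1/(-557) = -1/557 ≈ -0.0017953)
t = -35 (t = -7*5 = -35)
J(A, f) = -35
Y = 20230 (Y = -170*(-29 - 90) = -170*(-119) = 20230)
Y - J(Q(12, -19), m) = 20230 - 1*(-35) = 20230 + 35 = 20265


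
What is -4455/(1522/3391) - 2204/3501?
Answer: -52892628893/5328522 ≈ -9926.3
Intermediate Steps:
-4455/(1522/3391) - 2204/3501 = -4455/(1522*(1/3391)) - 2204*1/3501 = -4455/1522/3391 - 2204/3501 = -4455*3391/1522 - 2204/3501 = -15106905/1522 - 2204/3501 = -52892628893/5328522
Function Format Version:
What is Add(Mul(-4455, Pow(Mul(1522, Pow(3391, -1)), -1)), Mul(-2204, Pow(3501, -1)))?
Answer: Rational(-52892628893, 5328522) ≈ -9926.3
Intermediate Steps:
Add(Mul(-4455, Pow(Mul(1522, Pow(3391, -1)), -1)), Mul(-2204, Pow(3501, -1))) = Add(Mul(-4455, Pow(Mul(1522, Rational(1, 3391)), -1)), Mul(-2204, Rational(1, 3501))) = Add(Mul(-4455, Pow(Rational(1522, 3391), -1)), Rational(-2204, 3501)) = Add(Mul(-4455, Rational(3391, 1522)), Rational(-2204, 3501)) = Add(Rational(-15106905, 1522), Rational(-2204, 3501)) = Rational(-52892628893, 5328522)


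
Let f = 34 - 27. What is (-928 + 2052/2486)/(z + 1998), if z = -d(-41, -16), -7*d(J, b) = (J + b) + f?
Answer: -4033673/8661224 ≈ -0.46572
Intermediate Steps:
f = 7
d(J, b) = -1 - J/7 - b/7 (d(J, b) = -((J + b) + 7)/7 = -(7 + J + b)/7 = -1 - J/7 - b/7)
z = -50/7 (z = -(-1 - 1/7*(-41) - 1/7*(-16)) = -(-1 + 41/7 + 16/7) = -1*50/7 = -50/7 ≈ -7.1429)
(-928 + 2052/2486)/(z + 1998) = (-928 + 2052/2486)/(-50/7 + 1998) = (-928 + 2052*(1/2486))/(13936/7) = (-928 + 1026/1243)*(7/13936) = -1152478/1243*7/13936 = -4033673/8661224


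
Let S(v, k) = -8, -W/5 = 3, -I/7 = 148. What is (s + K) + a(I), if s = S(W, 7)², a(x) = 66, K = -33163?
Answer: -33033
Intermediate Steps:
I = -1036 (I = -7*148 = -1036)
W = -15 (W = -5*3 = -15)
s = 64 (s = (-8)² = 64)
(s + K) + a(I) = (64 - 33163) + 66 = -33099 + 66 = -33033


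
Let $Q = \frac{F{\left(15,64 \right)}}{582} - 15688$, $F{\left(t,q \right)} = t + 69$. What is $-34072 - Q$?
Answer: $- \frac{1783262}{97} \approx -18384.0$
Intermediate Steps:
$F{\left(t,q \right)} = 69 + t$
$Q = - \frac{1521722}{97}$ ($Q = \frac{69 + 15}{582} - 15688 = 84 \cdot \frac{1}{582} - 15688 = \frac{14}{97} - 15688 = - \frac{1521722}{97} \approx -15688.0$)
$-34072 - Q = -34072 - - \frac{1521722}{97} = -34072 + \frac{1521722}{97} = - \frac{1783262}{97}$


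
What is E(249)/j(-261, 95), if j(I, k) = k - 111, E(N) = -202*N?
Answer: 25149/8 ≈ 3143.6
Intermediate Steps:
j(I, k) = -111 + k
E(249)/j(-261, 95) = (-202*249)/(-111 + 95) = -50298/(-16) = -50298*(-1/16) = 25149/8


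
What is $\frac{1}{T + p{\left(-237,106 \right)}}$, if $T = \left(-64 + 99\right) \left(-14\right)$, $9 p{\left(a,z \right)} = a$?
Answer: $- \frac{3}{1549} \approx -0.0019367$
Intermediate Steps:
$p{\left(a,z \right)} = \frac{a}{9}$
$T = -490$ ($T = 35 \left(-14\right) = -490$)
$\frac{1}{T + p{\left(-237,106 \right)}} = \frac{1}{-490 + \frac{1}{9} \left(-237\right)} = \frac{1}{-490 - \frac{79}{3}} = \frac{1}{- \frac{1549}{3}} = - \frac{3}{1549}$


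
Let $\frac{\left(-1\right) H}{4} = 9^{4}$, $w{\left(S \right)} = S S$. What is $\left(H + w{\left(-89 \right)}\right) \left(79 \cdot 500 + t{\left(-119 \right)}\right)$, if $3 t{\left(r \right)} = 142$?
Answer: $- \frac{2173877366}{3} \approx -7.2463 \cdot 10^{8}$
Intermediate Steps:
$t{\left(r \right)} = \frac{142}{3}$ ($t{\left(r \right)} = \frac{1}{3} \cdot 142 = \frac{142}{3}$)
$w{\left(S \right)} = S^{2}$
$H = -26244$ ($H = - 4 \cdot 9^{4} = \left(-4\right) 6561 = -26244$)
$\left(H + w{\left(-89 \right)}\right) \left(79 \cdot 500 + t{\left(-119 \right)}\right) = \left(-26244 + \left(-89\right)^{2}\right) \left(79 \cdot 500 + \frac{142}{3}\right) = \left(-26244 + 7921\right) \left(39500 + \frac{142}{3}\right) = \left(-18323\right) \frac{118642}{3} = - \frac{2173877366}{3}$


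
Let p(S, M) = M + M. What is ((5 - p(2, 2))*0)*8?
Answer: 0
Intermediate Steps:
p(S, M) = 2*M
((5 - p(2, 2))*0)*8 = ((5 - 2*2)*0)*8 = ((5 - 1*4)*0)*8 = ((5 - 4)*0)*8 = (1*0)*8 = 0*8 = 0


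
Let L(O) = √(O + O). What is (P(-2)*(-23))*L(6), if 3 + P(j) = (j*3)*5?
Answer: 1518*√3 ≈ 2629.3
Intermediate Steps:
P(j) = -3 + 15*j (P(j) = -3 + (j*3)*5 = -3 + (3*j)*5 = -3 + 15*j)
L(O) = √2*√O (L(O) = √(2*O) = √2*√O)
(P(-2)*(-23))*L(6) = ((-3 + 15*(-2))*(-23))*(√2*√6) = ((-3 - 30)*(-23))*(2*√3) = (-33*(-23))*(2*√3) = 759*(2*√3) = 1518*√3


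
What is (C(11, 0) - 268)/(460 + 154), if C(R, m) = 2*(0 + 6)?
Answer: -128/307 ≈ -0.41694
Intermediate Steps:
C(R, m) = 12 (C(R, m) = 2*6 = 12)
(C(11, 0) - 268)/(460 + 154) = (12 - 268)/(460 + 154) = -256/614 = -256*1/614 = -128/307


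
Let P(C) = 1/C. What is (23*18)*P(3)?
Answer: 138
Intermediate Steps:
(23*18)*P(3) = (23*18)/3 = 414*(1/3) = 138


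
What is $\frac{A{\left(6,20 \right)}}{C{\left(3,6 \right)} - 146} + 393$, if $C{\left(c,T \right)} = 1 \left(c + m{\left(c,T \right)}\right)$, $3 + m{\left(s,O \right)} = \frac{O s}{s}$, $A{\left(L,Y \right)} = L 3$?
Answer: $\frac{27501}{70} \approx 392.87$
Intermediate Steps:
$A{\left(L,Y \right)} = 3 L$
$m{\left(s,O \right)} = -3 + O$ ($m{\left(s,O \right)} = -3 + \frac{O s}{s} = -3 + O$)
$C{\left(c,T \right)} = -3 + T + c$ ($C{\left(c,T \right)} = 1 \left(c + \left(-3 + T\right)\right) = 1 \left(-3 + T + c\right) = -3 + T + c$)
$\frac{A{\left(6,20 \right)}}{C{\left(3,6 \right)} - 146} + 393 = \frac{3 \cdot 6}{\left(-3 + 6 + 3\right) - 146} + 393 = \frac{18}{6 - 146} + 393 = \frac{18}{-140} + 393 = 18 \left(- \frac{1}{140}\right) + 393 = - \frac{9}{70} + 393 = \frac{27501}{70}$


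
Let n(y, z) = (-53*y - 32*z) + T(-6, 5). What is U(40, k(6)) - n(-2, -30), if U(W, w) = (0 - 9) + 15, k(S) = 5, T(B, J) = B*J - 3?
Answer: -1027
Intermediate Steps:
T(B, J) = -3 + B*J
n(y, z) = -33 - 53*y - 32*z (n(y, z) = (-53*y - 32*z) + (-3 - 6*5) = (-53*y - 32*z) + (-3 - 30) = (-53*y - 32*z) - 33 = -33 - 53*y - 32*z)
U(W, w) = 6 (U(W, w) = -9 + 15 = 6)
U(40, k(6)) - n(-2, -30) = 6 - (-33 - 53*(-2) - 32*(-30)) = 6 - (-33 + 106 + 960) = 6 - 1*1033 = 6 - 1033 = -1027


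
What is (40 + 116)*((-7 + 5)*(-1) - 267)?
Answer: -41340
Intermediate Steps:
(40 + 116)*((-7 + 5)*(-1) - 267) = 156*(-2*(-1) - 267) = 156*(2 - 267) = 156*(-265) = -41340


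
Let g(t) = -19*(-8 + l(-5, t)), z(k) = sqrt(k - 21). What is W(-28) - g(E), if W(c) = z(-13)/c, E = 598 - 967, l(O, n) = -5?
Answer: -247 - I*sqrt(34)/28 ≈ -247.0 - 0.20825*I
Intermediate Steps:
E = -369
z(k) = sqrt(-21 + k)
g(t) = 247 (g(t) = -19*(-8 - 5) = -19*(-13) = 247)
W(c) = I*sqrt(34)/c (W(c) = sqrt(-21 - 13)/c = sqrt(-34)/c = (I*sqrt(34))/c = I*sqrt(34)/c)
W(-28) - g(E) = I*sqrt(34)/(-28) - 1*247 = I*sqrt(34)*(-1/28) - 247 = -I*sqrt(34)/28 - 247 = -247 - I*sqrt(34)/28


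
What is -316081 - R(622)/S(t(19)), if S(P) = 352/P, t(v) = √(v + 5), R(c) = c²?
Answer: -316081 - 96721*√6/44 ≈ -3.2147e+5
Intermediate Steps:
t(v) = √(5 + v)
-316081 - R(622)/S(t(19)) = -316081 - 622²/(352/(√(5 + 19))) = -316081 - 386884/(352/(√24)) = -316081 - 386884/(352/((2*√6))) = -316081 - 386884/(352*(√6/12)) = -316081 - 386884/(88*√6/3) = -316081 - 386884*√6/176 = -316081 - 96721*√6/44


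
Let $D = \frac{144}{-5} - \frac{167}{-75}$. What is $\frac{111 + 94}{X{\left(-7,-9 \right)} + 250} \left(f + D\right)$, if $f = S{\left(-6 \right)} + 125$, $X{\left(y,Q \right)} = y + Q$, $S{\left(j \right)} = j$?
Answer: $\frac{142106}{1755} \approx 80.972$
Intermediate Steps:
$X{\left(y,Q \right)} = Q + y$
$f = 119$ ($f = -6 + 125 = 119$)
$D = - \frac{1993}{75}$ ($D = 144 \left(- \frac{1}{5}\right) - - \frac{167}{75} = - \frac{144}{5} + \frac{167}{75} = - \frac{1993}{75} \approx -26.573$)
$\frac{111 + 94}{X{\left(-7,-9 \right)} + 250} \left(f + D\right) = \frac{111 + 94}{\left(-9 - 7\right) + 250} \left(119 - \frac{1993}{75}\right) = \frac{205}{-16 + 250} \cdot \frac{6932}{75} = \frac{205}{234} \cdot \frac{6932}{75} = \frac{142106}{1755}$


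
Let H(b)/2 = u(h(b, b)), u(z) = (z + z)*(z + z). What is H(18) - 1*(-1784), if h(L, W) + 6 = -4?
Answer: 2584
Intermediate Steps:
h(L, W) = -10 (h(L, W) = -6 - 4 = -10)
u(z) = 4*z² (u(z) = (2*z)*(2*z) = 4*z²)
H(b) = 800 (H(b) = 2*(4*(-10)²) = 2*(4*100) = 2*400 = 800)
H(18) - 1*(-1784) = 800 - 1*(-1784) = 800 + 1784 = 2584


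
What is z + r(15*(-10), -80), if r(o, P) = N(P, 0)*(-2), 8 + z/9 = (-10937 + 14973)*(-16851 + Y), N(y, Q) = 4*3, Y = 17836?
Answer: 35779044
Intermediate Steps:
N(y, Q) = 12
z = 35779068 (z = -72 + 9*((-10937 + 14973)*(-16851 + 17836)) = -72 + 9*(4036*985) = -72 + 9*3975460 = -72 + 35779140 = 35779068)
r(o, P) = -24 (r(o, P) = 12*(-2) = -24)
z + r(15*(-10), -80) = 35779068 - 24 = 35779044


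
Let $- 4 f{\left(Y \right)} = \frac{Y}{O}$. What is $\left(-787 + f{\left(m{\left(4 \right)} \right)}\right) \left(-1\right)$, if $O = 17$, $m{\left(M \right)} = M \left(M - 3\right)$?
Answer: $\frac{13380}{17} \approx 787.06$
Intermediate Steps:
$m{\left(M \right)} = M \left(-3 + M\right)$
$f{\left(Y \right)} = - \frac{Y}{68}$ ($f{\left(Y \right)} = - \frac{Y \frac{1}{17}}{4} = - \frac{\frac{1}{17} Y}{4} = - \frac{Y}{68}$)
$\left(-787 + f{\left(m{\left(4 \right)} \right)}\right) \left(-1\right) = \left(-787 - \frac{4 \left(-3 + 4\right)}{68}\right) \left(-1\right) = \left(-787 - \frac{4 \cdot 1}{68}\right) \left(-1\right) = \left(-787 - \frac{1}{17}\right) \left(-1\right) = \left(- \frac{13380}{17}\right) \left(-1\right) = \frac{13380}{17}$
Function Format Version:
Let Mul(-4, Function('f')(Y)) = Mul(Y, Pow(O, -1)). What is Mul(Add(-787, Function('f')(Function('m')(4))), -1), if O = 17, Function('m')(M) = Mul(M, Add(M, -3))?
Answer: Rational(13380, 17) ≈ 787.06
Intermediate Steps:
Function('m')(M) = Mul(M, Add(-3, M))
Function('f')(Y) = Mul(Rational(-1, 68), Y) (Function('f')(Y) = Mul(Rational(-1, 4), Mul(Y, Pow(17, -1))) = Mul(Rational(-1, 4), Mul(Y, Rational(1, 17))) = Mul(Rational(-1, 4), Mul(Rational(1, 17), Y)) = Mul(Rational(-1, 68), Y))
Mul(Add(-787, Function('f')(Function('m')(4))), -1) = Mul(Add(-787, Mul(Rational(-1, 68), Mul(4, Add(-3, 4)))), -1) = Mul(Add(-787, Mul(Rational(-1, 68), Mul(4, 1))), -1) = Mul(Add(-787, Mul(Rational(-1, 68), 4)), -1) = Mul(Add(-787, Rational(-1, 17)), -1) = Mul(Rational(-13380, 17), -1) = Rational(13380, 17)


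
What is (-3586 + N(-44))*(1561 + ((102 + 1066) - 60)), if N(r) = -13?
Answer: -9605731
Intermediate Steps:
(-3586 + N(-44))*(1561 + ((102 + 1066) - 60)) = (-3586 - 13)*(1561 + ((102 + 1066) - 60)) = -3599*(1561 + (1168 - 60)) = -3599*(1561 + 1108) = -3599*2669 = -9605731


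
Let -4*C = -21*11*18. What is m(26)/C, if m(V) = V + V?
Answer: 104/2079 ≈ 0.050024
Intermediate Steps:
m(V) = 2*V
C = 2079/2 (C = -(-21*11)*18/4 = -(-231)*18/4 = -1/4*(-4158) = 2079/2 ≈ 1039.5)
m(26)/C = (2*26)/(2079/2) = 52*(2/2079) = 104/2079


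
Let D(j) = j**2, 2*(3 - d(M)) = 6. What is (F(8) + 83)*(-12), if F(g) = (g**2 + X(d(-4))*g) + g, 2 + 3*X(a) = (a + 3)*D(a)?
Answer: -1796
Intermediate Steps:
d(M) = 0 (d(M) = 3 - 1/2*6 = 3 - 3 = 0)
X(a) = -2/3 + a**2*(3 + a)/3 (X(a) = -2/3 + ((a + 3)*a**2)/3 = -2/3 + ((3 + a)*a**2)/3 = -2/3 + (a**2*(3 + a))/3 = -2/3 + a**2*(3 + a)/3)
F(g) = g**2 + g/3 (F(g) = (g**2 + (-2/3 + 0**2 + (1/3)*0**3)*g) + g = (g**2 + (-2/3 + 0 + (1/3)*0)*g) + g = (g**2 + (-2/3 + 0 + 0)*g) + g = (g**2 - 2*g/3) + g = g**2 + g/3)
(F(8) + 83)*(-12) = (8*(1/3 + 8) + 83)*(-12) = (8*(25/3) + 83)*(-12) = (200/3 + 83)*(-12) = (449/3)*(-12) = -1796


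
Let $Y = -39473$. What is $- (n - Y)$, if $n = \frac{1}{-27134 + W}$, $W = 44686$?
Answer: $- \frac{692830097}{17552} \approx -39473.0$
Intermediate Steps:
$n = \frac{1}{17552}$ ($n = \frac{1}{-27134 + 44686} = \frac{1}{17552} \approx 5.6974 \cdot 10^{-5}$)
$- (n - Y) = - (\frac{1}{17552} - -39473) = - (\frac{1}{17552} + 39473) = \left(-1\right) \frac{692830097}{17552} = - \frac{692830097}{17552}$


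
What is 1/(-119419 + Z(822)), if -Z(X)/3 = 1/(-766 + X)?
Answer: -56/6687467 ≈ -8.3739e-6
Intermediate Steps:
Z(X) = -3/(-766 + X)
1/(-119419 + Z(822)) = 1/(-119419 - 3/(-766 + 822)) = 1/(-119419 - 3/56) = 1/(-6687467/56) = -56/6687467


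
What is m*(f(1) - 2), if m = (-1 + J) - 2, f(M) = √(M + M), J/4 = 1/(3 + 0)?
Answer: 10/3 - 5*√2/3 ≈ 0.97631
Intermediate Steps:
J = 4/3 (J = 4/(3 + 0) = 4/3 ≈ 1.3333)
f(M) = √2*√M (f(M) = √(2*M) = √2*√M)
m = -5/3 (m = (-1 + 4/3) - 2 = ⅓ - 2 = -5/3 ≈ -1.6667)
m*(f(1) - 2) = -5*(√2*√1 - 2)/3 = -5*(√2*1 - 2)/3 = -5*(√2 - 2)/3 = -5*(-2 + √2)/3 = 10/3 - 5*√2/3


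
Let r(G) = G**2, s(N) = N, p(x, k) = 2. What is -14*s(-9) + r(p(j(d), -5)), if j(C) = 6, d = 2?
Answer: 130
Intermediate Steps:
-14*s(-9) + r(p(j(d), -5)) = -14*(-9) + 2**2 = 126 + 4 = 130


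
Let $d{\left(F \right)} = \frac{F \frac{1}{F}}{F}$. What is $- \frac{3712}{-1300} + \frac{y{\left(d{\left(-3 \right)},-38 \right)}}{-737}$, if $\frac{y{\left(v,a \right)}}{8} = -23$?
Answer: $\frac{743736}{239525} \approx 3.105$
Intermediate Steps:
$d{\left(F \right)} = \frac{1}{F}$ ($d{\left(F \right)} = 1 \frac{1}{F} = \frac{1}{F}$)
$y{\left(v,a \right)} = -184$ ($y{\left(v,a \right)} = 8 \left(-23\right) = -184$)
$- \frac{3712}{-1300} + \frac{y{\left(d{\left(-3 \right)},-38 \right)}}{-737} = - \frac{3712}{-1300} - \frac{184}{-737} = \left(-3712\right) \left(- \frac{1}{1300}\right) - - \frac{184}{737} = \frac{928}{325} + \frac{184}{737} = \frac{743736}{239525}$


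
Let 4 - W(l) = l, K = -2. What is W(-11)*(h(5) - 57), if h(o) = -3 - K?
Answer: -870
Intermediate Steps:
W(l) = 4 - l
h(o) = -1 (h(o) = -3 - 1*(-2) = -3 + 2 = -1)
W(-11)*(h(5) - 57) = (4 - 1*(-11))*(-1 - 57) = (4 + 11)*(-58) = 15*(-58) = -870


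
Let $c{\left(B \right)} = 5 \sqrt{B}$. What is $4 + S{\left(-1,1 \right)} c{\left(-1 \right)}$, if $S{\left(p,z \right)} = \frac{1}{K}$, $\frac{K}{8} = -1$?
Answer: $4 - \frac{5 i}{8} \approx 4.0 - 0.625 i$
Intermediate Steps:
$K = -8$ ($K = 8 \left(-1\right) = -8$)
$S{\left(p,z \right)} = - \frac{1}{8}$ ($S{\left(p,z \right)} = \frac{1}{-8} = - \frac{1}{8}$)
$4 + S{\left(-1,1 \right)} c{\left(-1 \right)} = 4 - \frac{5 \sqrt{-1}}{8} = 4 - \frac{5 i}{8}$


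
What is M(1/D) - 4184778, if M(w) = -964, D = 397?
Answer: -4185742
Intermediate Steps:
M(1/D) - 4184778 = -964 - 4184778 = -4185742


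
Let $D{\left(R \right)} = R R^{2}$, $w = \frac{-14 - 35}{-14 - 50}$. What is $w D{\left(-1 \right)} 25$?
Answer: $- \frac{1225}{64} \approx -19.141$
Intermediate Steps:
$w = \frac{49}{64}$ ($w = - \frac{49}{-64} = \left(-49\right) \left(- \frac{1}{64}\right) = \frac{49}{64} \approx 0.76563$)
$D{\left(R \right)} = R^{3}$
$w D{\left(-1 \right)} 25 = \frac{49 \left(-1\right)^{3}}{64} \cdot 25 = \frac{49}{64} \left(-1\right) 25 = \left(- \frac{49}{64}\right) 25 = - \frac{1225}{64}$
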